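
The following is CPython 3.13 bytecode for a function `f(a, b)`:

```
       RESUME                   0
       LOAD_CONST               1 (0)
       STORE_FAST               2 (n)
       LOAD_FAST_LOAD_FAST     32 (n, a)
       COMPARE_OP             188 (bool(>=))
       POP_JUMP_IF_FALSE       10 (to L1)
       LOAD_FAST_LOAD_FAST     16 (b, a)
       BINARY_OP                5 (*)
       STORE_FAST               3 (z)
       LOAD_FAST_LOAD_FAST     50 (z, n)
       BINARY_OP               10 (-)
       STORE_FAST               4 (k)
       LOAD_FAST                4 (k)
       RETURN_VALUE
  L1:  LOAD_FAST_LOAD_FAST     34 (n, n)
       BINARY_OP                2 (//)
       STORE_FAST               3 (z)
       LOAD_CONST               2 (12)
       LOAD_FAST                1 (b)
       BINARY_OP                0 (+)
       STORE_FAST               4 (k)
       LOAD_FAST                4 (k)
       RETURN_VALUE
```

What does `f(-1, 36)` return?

-36

LOAD_CONST → push 0. Stack: [0]
STORE_FAST n → n=0. Stack: []
LOAD_FAST_LOAD_FAST n,a → push 0,-1. Stack: [0, -1]
COMPARE_OP bool(>=) → 0 vs -1 = True. Stack: [True]
POP_JUMP_IF_FALSE → pop True; no jump. Stack: []
LOAD_FAST_LOAD_FAST b,a → push 36,-1. Stack: [36, -1]
BINARY_OP * → 36 * -1 = -36. Stack: [-36]
STORE_FAST z → z=-36. Stack: []
LOAD_FAST_LOAD_FAST z,n → push -36,0. Stack: [-36, 0]
BINARY_OP - → -36 - 0 = -36. Stack: [-36]
STORE_FAST k → k=-36. Stack: []
LOAD_FAST k → push -36. Stack: [-36]
RETURN_VALUE → return -36.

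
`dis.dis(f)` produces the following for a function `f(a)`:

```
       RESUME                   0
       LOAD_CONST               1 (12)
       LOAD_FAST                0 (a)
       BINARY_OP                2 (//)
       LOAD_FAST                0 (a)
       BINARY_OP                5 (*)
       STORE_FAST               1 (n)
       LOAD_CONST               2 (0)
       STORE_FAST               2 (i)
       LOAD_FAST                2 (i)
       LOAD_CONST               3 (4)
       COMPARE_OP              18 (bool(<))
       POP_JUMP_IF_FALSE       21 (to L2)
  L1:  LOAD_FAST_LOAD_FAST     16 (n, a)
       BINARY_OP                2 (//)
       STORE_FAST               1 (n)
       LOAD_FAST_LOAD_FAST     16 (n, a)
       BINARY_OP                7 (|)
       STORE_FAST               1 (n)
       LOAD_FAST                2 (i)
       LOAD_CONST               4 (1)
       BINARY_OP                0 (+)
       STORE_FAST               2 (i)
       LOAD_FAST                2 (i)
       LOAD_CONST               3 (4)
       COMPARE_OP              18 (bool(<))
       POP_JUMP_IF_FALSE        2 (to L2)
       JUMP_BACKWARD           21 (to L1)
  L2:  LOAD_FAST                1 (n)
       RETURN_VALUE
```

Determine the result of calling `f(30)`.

31

LOAD_CONST → push 12
LOAD_FAST a → push 30
BINARY_OP // → 12 // 30 = 0
LOAD_FAST a → push 30
BINARY_OP * → 0 * 30 = 0
STORE_FAST n → n=0
LOAD_CONST → push 0
STORE_FAST i → i=0
LOAD_FAST i → push 0
LOAD_CONST → push 4
COMPARE_OP bool(<) → 0 vs 4 = True
POP_JUMP_IF_FALSE → pop True; no jump
LOAD_FAST_LOAD_FAST n,a → push 0,30
BINARY_OP // → 0 // 30 = 0
STORE_FAST n → n=0
LOAD_FAST_LOAD_FAST n,a → push 0,30
BINARY_OP | → 0 | 30 = 30
STORE_FAST n → n=30
LOAD_FAST i → push 0
LOAD_CONST → push 1
BINARY_OP + → 0 + 1 = 1
STORE_FAST i → i=1
LOAD_FAST i → push 1
LOAD_CONST → push 4
COMPARE_OP bool(<) → 1 vs 4 = True
POP_JUMP_IF_FALSE → pop True; no jump
LOAD_FAST_LOAD_FAST n,a → push 30,30
BINARY_OP // → 30 // 30 = 1
STORE_FAST n → n=1
LOAD_FAST_LOAD_FAST n,a → push 1,30
BINARY_OP | → 1 | 30 = 31
STORE_FAST n → n=31
LOAD_FAST i → push 1
LOAD_CONST → push 1
BINARY_OP + → 1 + 1 = 2
STORE_FAST i → i=2
LOAD_FAST i → push 2
LOAD_CONST → push 4
COMPARE_OP bool(<) → 2 vs 4 = True
POP_JUMP_IF_FALSE → pop True; no jump
LOAD_FAST_LOAD_FAST n,a → push 31,30
BINARY_OP // → 31 // 30 = 1
STORE_FAST n → n=1
LOAD_FAST_LOAD_FAST n,a → push 1,30
BINARY_OP | → 1 | 30 = 31
STORE_FAST n → n=31
LOAD_FAST i → push 2
LOAD_CONST → push 1
BINARY_OP + → 2 + 1 = 3
STORE_FAST i → i=3
LOAD_FAST i → push 3
LOAD_CONST → push 4
COMPARE_OP bool(<) → 3 vs 4 = True
POP_JUMP_IF_FALSE → pop True; no jump
LOAD_FAST_LOAD_FAST n,a → push 31,30
BINARY_OP // → 31 // 30 = 1
STORE_FAST n → n=1
LOAD_FAST_LOAD_FAST n,a → push 1,30
BINARY_OP | → 1 | 30 = 31
STORE_FAST n → n=31
LOAD_FAST i → push 3
LOAD_CONST → push 1
BINARY_OP + → 3 + 1 = 4
STORE_FAST i → i=4
LOAD_FAST i → push 4
LOAD_CONST → push 4
COMPARE_OP bool(<) → 4 vs 4 = False
POP_JUMP_IF_FALSE → pop False; jump
LOAD_FAST n → push 31
RETURN_VALUE → return 31.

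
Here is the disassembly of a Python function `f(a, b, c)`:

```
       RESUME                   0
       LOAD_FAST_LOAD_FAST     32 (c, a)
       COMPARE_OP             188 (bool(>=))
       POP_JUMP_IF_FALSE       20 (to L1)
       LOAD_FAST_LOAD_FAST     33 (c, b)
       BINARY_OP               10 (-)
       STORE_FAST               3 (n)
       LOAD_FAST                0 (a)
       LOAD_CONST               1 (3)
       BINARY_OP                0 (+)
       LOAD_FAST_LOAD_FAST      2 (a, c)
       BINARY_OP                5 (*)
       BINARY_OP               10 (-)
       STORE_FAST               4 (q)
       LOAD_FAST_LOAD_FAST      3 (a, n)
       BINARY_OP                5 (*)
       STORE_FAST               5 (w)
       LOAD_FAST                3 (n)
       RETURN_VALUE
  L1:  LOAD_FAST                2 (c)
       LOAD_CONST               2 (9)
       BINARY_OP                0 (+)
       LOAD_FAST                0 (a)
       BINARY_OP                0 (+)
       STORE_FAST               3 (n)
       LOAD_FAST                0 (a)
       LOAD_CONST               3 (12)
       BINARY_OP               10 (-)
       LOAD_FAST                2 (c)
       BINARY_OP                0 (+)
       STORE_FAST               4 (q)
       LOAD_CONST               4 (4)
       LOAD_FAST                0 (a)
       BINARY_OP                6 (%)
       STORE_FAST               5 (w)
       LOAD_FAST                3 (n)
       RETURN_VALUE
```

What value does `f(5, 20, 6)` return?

LOAD_FAST_LOAD_FAST c,a → push 6,5. Stack: [6, 5]
COMPARE_OP bool(>=) → 6 vs 5 = True. Stack: [True]
POP_JUMP_IF_FALSE → pop True; no jump. Stack: []
LOAD_FAST_LOAD_FAST c,b → push 6,20. Stack: [6, 20]
BINARY_OP - → 6 - 20 = -14. Stack: [-14]
STORE_FAST n → n=-14. Stack: []
LOAD_FAST a → push 5. Stack: [5]
LOAD_CONST → push 3. Stack: [5, 3]
BINARY_OP + → 5 + 3 = 8. Stack: [8]
LOAD_FAST_LOAD_FAST a,c → push 5,6. Stack: [8, 5, 6]
BINARY_OP * → 5 * 6 = 30. Stack: [8, 30]
BINARY_OP - → 8 - 30 = -22. Stack: [-22]
STORE_FAST q → q=-22. Stack: []
LOAD_FAST_LOAD_FAST a,n → push 5,-14. Stack: [5, -14]
BINARY_OP * → 5 * -14 = -70. Stack: [-70]
STORE_FAST w → w=-70. Stack: []
LOAD_FAST n → push -14. Stack: [-14]
RETURN_VALUE → return -14.

-14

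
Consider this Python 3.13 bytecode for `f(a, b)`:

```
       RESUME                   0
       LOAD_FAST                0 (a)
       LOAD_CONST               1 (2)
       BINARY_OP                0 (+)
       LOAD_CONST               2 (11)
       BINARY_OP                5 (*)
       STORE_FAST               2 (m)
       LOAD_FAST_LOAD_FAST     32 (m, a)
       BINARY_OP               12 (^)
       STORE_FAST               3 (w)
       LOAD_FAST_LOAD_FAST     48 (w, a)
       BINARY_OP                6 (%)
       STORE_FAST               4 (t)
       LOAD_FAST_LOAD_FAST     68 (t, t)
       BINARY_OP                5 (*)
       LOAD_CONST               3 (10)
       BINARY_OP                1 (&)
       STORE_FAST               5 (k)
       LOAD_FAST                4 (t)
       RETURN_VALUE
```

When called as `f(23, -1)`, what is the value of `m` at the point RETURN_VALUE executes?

LOAD_FAST a → push 23. Stack: [23]
LOAD_CONST → push 2. Stack: [23, 2]
BINARY_OP + → 23 + 2 = 25. Stack: [25]
LOAD_CONST → push 11. Stack: [25, 11]
BINARY_OP * → 25 * 11 = 275. Stack: [275]
STORE_FAST m → m=275. Stack: []
LOAD_FAST_LOAD_FAST m,a → push 275,23. Stack: [275, 23]
BINARY_OP ^ → 275 ^ 23 = 260. Stack: [260]
STORE_FAST w → w=260. Stack: []
LOAD_FAST_LOAD_FAST w,a → push 260,23. Stack: [260, 23]
BINARY_OP % → 260 % 23 = 7. Stack: [7]
STORE_FAST t → t=7. Stack: []
LOAD_FAST_LOAD_FAST t,t → push 7,7. Stack: [7, 7]
BINARY_OP * → 7 * 7 = 49. Stack: [49]
LOAD_CONST → push 10. Stack: [49, 10]
BINARY_OP & → 49 & 10 = 0. Stack: [0]
STORE_FAST k → k=0. Stack: []
LOAD_FAST t → push 7. Stack: [7]
RETURN_VALUE → return 7.

275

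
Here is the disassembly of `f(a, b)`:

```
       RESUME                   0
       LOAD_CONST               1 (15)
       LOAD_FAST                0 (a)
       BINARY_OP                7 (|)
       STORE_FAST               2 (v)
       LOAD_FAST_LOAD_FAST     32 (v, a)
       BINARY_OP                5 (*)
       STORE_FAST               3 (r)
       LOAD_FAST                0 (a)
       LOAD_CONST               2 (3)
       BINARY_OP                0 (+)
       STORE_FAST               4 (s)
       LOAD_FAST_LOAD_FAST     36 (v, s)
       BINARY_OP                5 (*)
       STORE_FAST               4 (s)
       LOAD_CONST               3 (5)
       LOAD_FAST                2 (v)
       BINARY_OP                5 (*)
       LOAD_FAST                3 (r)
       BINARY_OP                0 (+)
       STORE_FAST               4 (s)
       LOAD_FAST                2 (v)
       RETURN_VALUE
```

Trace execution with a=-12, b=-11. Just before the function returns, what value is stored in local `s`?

7

LOAD_CONST → push 15. Stack: [15]
LOAD_FAST a → push -12. Stack: [15, -12]
BINARY_OP | → 15 | -12 = -1. Stack: [-1]
STORE_FAST v → v=-1. Stack: []
LOAD_FAST_LOAD_FAST v,a → push -1,-12. Stack: [-1, -12]
BINARY_OP * → -1 * -12 = 12. Stack: [12]
STORE_FAST r → r=12. Stack: []
LOAD_FAST a → push -12. Stack: [-12]
LOAD_CONST → push 3. Stack: [-12, 3]
BINARY_OP + → -12 + 3 = -9. Stack: [-9]
STORE_FAST s → s=-9. Stack: []
LOAD_FAST_LOAD_FAST v,s → push -1,-9. Stack: [-1, -9]
BINARY_OP * → -1 * -9 = 9. Stack: [9]
STORE_FAST s → s=9. Stack: []
LOAD_CONST → push 5. Stack: [5]
LOAD_FAST v → push -1. Stack: [5, -1]
BINARY_OP * → 5 * -1 = -5. Stack: [-5]
LOAD_FAST r → push 12. Stack: [-5, 12]
BINARY_OP + → -5 + 12 = 7. Stack: [7]
STORE_FAST s → s=7. Stack: []
LOAD_FAST v → push -1. Stack: [-1]
RETURN_VALUE → return -1.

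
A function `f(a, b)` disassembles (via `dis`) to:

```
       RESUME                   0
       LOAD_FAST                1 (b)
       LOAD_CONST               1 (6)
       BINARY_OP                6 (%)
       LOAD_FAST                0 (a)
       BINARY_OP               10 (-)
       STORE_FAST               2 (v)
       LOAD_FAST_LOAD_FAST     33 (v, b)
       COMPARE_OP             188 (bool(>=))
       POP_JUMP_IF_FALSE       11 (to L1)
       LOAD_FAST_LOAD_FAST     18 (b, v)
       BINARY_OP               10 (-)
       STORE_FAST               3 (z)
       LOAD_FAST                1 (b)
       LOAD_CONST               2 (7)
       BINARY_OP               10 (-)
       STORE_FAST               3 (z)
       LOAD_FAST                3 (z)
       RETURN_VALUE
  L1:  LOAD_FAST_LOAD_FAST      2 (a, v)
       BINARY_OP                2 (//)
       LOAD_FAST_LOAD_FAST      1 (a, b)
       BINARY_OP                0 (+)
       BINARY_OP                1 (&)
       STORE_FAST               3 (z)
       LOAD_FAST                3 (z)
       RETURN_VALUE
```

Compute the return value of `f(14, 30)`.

LOAD_FAST b → push 30. Stack: [30]
LOAD_CONST → push 6. Stack: [30, 6]
BINARY_OP % → 30 % 6 = 0. Stack: [0]
LOAD_FAST a → push 14. Stack: [0, 14]
BINARY_OP - → 0 - 14 = -14. Stack: [-14]
STORE_FAST v → v=-14. Stack: []
LOAD_FAST_LOAD_FAST v,b → push -14,30. Stack: [-14, 30]
COMPARE_OP bool(>=) → -14 vs 30 = False. Stack: [False]
POP_JUMP_IF_FALSE → pop False; jump. Stack: []
LOAD_FAST_LOAD_FAST a,v → push 14,-14. Stack: [14, -14]
BINARY_OP // → 14 // -14 = -1. Stack: [-1]
LOAD_FAST_LOAD_FAST a,b → push 14,30. Stack: [-1, 14, 30]
BINARY_OP + → 14 + 30 = 44. Stack: [-1, 44]
BINARY_OP & → -1 & 44 = 44. Stack: [44]
STORE_FAST z → z=44. Stack: []
LOAD_FAST z → push 44. Stack: [44]
RETURN_VALUE → return 44.

44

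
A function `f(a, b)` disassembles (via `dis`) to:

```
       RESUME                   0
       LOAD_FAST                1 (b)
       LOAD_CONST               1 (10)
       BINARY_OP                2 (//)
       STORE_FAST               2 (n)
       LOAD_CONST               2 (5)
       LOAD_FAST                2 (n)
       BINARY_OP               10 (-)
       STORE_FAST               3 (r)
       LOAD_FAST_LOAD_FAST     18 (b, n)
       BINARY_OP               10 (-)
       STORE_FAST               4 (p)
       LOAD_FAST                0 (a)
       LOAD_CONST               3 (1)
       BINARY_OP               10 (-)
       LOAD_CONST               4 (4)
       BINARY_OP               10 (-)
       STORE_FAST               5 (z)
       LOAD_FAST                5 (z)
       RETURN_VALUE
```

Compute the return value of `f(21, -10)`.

LOAD_FAST b → push -10. Stack: [-10]
LOAD_CONST → push 10. Stack: [-10, 10]
BINARY_OP // → -10 // 10 = -1. Stack: [-1]
STORE_FAST n → n=-1. Stack: []
LOAD_CONST → push 5. Stack: [5]
LOAD_FAST n → push -1. Stack: [5, -1]
BINARY_OP - → 5 - -1 = 6. Stack: [6]
STORE_FAST r → r=6. Stack: []
LOAD_FAST_LOAD_FAST b,n → push -10,-1. Stack: [-10, -1]
BINARY_OP - → -10 - -1 = -9. Stack: [-9]
STORE_FAST p → p=-9. Stack: []
LOAD_FAST a → push 21. Stack: [21]
LOAD_CONST → push 1. Stack: [21, 1]
BINARY_OP - → 21 - 1 = 20. Stack: [20]
LOAD_CONST → push 4. Stack: [20, 4]
BINARY_OP - → 20 - 4 = 16. Stack: [16]
STORE_FAST z → z=16. Stack: []
LOAD_FAST z → push 16. Stack: [16]
RETURN_VALUE → return 16.

16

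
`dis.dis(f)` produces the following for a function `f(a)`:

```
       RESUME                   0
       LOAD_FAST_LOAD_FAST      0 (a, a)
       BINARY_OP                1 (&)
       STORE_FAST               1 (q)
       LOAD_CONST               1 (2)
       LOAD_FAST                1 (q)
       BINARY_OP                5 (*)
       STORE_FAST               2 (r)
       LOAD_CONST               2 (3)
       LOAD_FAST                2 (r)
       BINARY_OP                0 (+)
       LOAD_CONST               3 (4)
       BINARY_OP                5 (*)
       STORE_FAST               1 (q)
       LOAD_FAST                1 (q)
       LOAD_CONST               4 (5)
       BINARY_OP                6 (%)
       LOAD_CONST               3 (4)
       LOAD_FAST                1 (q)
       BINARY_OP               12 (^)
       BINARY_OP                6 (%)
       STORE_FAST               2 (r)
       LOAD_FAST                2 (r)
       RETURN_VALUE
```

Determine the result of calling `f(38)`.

LOAD_FAST_LOAD_FAST a,a → push 38,38. Stack: [38, 38]
BINARY_OP & → 38 & 38 = 38. Stack: [38]
STORE_FAST q → q=38. Stack: []
LOAD_CONST → push 2. Stack: [2]
LOAD_FAST q → push 38. Stack: [2, 38]
BINARY_OP * → 2 * 38 = 76. Stack: [76]
STORE_FAST r → r=76. Stack: []
LOAD_CONST → push 3. Stack: [3]
LOAD_FAST r → push 76. Stack: [3, 76]
BINARY_OP + → 3 + 76 = 79. Stack: [79]
LOAD_CONST → push 4. Stack: [79, 4]
BINARY_OP * → 79 * 4 = 316. Stack: [316]
STORE_FAST q → q=316. Stack: []
LOAD_FAST q → push 316. Stack: [316]
LOAD_CONST → push 5. Stack: [316, 5]
BINARY_OP % → 316 % 5 = 1. Stack: [1]
LOAD_CONST → push 4. Stack: [1, 4]
LOAD_FAST q → push 316. Stack: [1, 4, 316]
BINARY_OP ^ → 4 ^ 316 = 312. Stack: [1, 312]
BINARY_OP % → 1 % 312 = 1. Stack: [1]
STORE_FAST r → r=1. Stack: []
LOAD_FAST r → push 1. Stack: [1]
RETURN_VALUE → return 1.

1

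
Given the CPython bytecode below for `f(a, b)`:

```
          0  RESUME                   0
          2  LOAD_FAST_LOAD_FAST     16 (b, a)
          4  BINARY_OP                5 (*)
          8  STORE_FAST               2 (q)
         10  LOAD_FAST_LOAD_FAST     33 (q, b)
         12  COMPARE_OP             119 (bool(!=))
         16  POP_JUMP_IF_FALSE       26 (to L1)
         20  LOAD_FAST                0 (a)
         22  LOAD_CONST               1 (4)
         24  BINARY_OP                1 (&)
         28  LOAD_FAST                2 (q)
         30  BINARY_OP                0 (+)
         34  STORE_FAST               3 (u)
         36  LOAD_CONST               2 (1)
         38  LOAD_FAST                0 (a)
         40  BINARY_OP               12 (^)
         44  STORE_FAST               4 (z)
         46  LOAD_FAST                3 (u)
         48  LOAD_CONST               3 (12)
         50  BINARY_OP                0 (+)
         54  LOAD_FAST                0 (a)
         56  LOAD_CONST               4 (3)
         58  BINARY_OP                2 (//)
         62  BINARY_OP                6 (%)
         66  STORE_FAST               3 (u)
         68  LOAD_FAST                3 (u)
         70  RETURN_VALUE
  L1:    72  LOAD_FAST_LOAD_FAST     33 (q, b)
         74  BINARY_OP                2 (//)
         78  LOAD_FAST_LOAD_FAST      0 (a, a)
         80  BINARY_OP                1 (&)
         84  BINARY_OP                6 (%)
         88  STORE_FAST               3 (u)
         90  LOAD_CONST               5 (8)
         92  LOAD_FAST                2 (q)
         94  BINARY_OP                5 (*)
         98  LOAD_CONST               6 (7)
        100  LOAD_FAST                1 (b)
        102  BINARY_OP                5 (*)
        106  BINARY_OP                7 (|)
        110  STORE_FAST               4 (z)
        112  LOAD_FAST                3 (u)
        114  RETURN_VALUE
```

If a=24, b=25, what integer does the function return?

LOAD_FAST_LOAD_FAST b,a → push 25,24. Stack: [25, 24]
BINARY_OP * → 25 * 24 = 600. Stack: [600]
STORE_FAST q → q=600. Stack: []
LOAD_FAST_LOAD_FAST q,b → push 600,25. Stack: [600, 25]
COMPARE_OP bool(!=) → 600 vs 25 = True. Stack: [True]
POP_JUMP_IF_FALSE → pop True; no jump. Stack: []
LOAD_FAST a → push 24. Stack: [24]
LOAD_CONST → push 4. Stack: [24, 4]
BINARY_OP & → 24 & 4 = 0. Stack: [0]
LOAD_FAST q → push 600. Stack: [0, 600]
BINARY_OP + → 0 + 600 = 600. Stack: [600]
STORE_FAST u → u=600. Stack: []
LOAD_CONST → push 1. Stack: [1]
LOAD_FAST a → push 24. Stack: [1, 24]
BINARY_OP ^ → 1 ^ 24 = 25. Stack: [25]
STORE_FAST z → z=25. Stack: []
LOAD_FAST u → push 600. Stack: [600]
LOAD_CONST → push 12. Stack: [600, 12]
BINARY_OP + → 600 + 12 = 612. Stack: [612]
LOAD_FAST a → push 24. Stack: [612, 24]
LOAD_CONST → push 3. Stack: [612, 24, 3]
BINARY_OP // → 24 // 3 = 8. Stack: [612, 8]
BINARY_OP % → 612 % 8 = 4. Stack: [4]
STORE_FAST u → u=4. Stack: []
LOAD_FAST u → push 4. Stack: [4]
RETURN_VALUE → return 4.

4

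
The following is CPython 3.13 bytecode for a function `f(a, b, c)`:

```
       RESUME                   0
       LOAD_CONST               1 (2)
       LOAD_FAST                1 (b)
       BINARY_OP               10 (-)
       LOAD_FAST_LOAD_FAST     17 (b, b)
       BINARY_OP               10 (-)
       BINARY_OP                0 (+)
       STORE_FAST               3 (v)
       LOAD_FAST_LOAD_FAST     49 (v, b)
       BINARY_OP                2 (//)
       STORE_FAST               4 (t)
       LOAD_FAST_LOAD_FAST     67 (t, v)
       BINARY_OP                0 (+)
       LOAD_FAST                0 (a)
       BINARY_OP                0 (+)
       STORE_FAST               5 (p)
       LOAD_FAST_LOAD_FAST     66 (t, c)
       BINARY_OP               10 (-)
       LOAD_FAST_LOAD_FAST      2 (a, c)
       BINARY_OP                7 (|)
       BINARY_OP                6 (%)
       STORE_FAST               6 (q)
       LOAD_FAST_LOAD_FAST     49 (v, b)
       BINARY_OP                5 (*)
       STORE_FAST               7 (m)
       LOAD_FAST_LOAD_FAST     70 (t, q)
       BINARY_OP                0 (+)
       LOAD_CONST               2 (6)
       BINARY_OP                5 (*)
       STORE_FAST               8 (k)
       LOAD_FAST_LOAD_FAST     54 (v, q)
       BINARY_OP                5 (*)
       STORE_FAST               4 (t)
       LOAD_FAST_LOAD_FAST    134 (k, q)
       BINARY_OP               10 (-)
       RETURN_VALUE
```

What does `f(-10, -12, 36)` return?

LOAD_CONST → push 2. Stack: [2]
LOAD_FAST b → push -12. Stack: [2, -12]
BINARY_OP - → 2 - -12 = 14. Stack: [14]
LOAD_FAST_LOAD_FAST b,b → push -12,-12. Stack: [14, -12, -12]
BINARY_OP - → -12 - -12 = 0. Stack: [14, 0]
BINARY_OP + → 14 + 0 = 14. Stack: [14]
STORE_FAST v → v=14. Stack: []
LOAD_FAST_LOAD_FAST v,b → push 14,-12. Stack: [14, -12]
BINARY_OP // → 14 // -12 = -2. Stack: [-2]
STORE_FAST t → t=-2. Stack: []
LOAD_FAST_LOAD_FAST t,v → push -2,14. Stack: [-2, 14]
BINARY_OP + → -2 + 14 = 12. Stack: [12]
LOAD_FAST a → push -10. Stack: [12, -10]
BINARY_OP + → 12 + -10 = 2. Stack: [2]
STORE_FAST p → p=2. Stack: []
LOAD_FAST_LOAD_FAST t,c → push -2,36. Stack: [-2, 36]
BINARY_OP - → -2 - 36 = -38. Stack: [-38]
LOAD_FAST_LOAD_FAST a,c → push -10,36. Stack: [-38, -10, 36]
BINARY_OP | → -10 | 36 = -10. Stack: [-38, -10]
BINARY_OP % → -38 % -10 = -8. Stack: [-8]
STORE_FAST q → q=-8. Stack: []
LOAD_FAST_LOAD_FAST v,b → push 14,-12. Stack: [14, -12]
BINARY_OP * → 14 * -12 = -168. Stack: [-168]
STORE_FAST m → m=-168. Stack: []
LOAD_FAST_LOAD_FAST t,q → push -2,-8. Stack: [-2, -8]
BINARY_OP + → -2 + -8 = -10. Stack: [-10]
LOAD_CONST → push 6. Stack: [-10, 6]
BINARY_OP * → -10 * 6 = -60. Stack: [-60]
STORE_FAST k → k=-60. Stack: []
LOAD_FAST_LOAD_FAST v,q → push 14,-8. Stack: [14, -8]
BINARY_OP * → 14 * -8 = -112. Stack: [-112]
STORE_FAST t → t=-112. Stack: []
LOAD_FAST_LOAD_FAST k,q → push -60,-8. Stack: [-60, -8]
BINARY_OP - → -60 - -8 = -52. Stack: [-52]
RETURN_VALUE → return -52.

-52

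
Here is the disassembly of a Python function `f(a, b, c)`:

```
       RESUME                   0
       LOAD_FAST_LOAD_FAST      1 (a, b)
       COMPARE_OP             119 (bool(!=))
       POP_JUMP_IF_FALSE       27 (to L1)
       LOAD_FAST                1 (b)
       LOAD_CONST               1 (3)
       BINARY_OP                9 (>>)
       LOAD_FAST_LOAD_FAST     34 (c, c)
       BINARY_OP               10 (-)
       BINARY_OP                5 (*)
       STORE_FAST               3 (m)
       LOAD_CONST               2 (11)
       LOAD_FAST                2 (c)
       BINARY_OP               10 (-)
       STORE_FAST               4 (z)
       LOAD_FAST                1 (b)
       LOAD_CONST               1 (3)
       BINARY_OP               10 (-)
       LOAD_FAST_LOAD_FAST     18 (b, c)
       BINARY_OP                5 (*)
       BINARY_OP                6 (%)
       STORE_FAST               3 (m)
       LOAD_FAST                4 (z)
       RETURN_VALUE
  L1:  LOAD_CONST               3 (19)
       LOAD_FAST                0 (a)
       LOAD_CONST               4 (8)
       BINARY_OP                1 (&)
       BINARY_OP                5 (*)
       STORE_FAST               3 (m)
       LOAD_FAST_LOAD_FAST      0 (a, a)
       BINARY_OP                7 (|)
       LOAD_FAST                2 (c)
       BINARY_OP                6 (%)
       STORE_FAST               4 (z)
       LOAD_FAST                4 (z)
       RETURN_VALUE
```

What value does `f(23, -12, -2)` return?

13

LOAD_FAST_LOAD_FAST a,b → push 23,-12. Stack: [23, -12]
COMPARE_OP bool(!=) → 23 vs -12 = True. Stack: [True]
POP_JUMP_IF_FALSE → pop True; no jump. Stack: []
LOAD_FAST b → push -12. Stack: [-12]
LOAD_CONST → push 3. Stack: [-12, 3]
BINARY_OP >> → -12 >> 3 = -2. Stack: [-2]
LOAD_FAST_LOAD_FAST c,c → push -2,-2. Stack: [-2, -2, -2]
BINARY_OP - → -2 - -2 = 0. Stack: [-2, 0]
BINARY_OP * → -2 * 0 = 0. Stack: [0]
STORE_FAST m → m=0. Stack: []
LOAD_CONST → push 11. Stack: [11]
LOAD_FAST c → push -2. Stack: [11, -2]
BINARY_OP - → 11 - -2 = 13. Stack: [13]
STORE_FAST z → z=13. Stack: []
LOAD_FAST b → push -12. Stack: [-12]
LOAD_CONST → push 3. Stack: [-12, 3]
BINARY_OP - → -12 - 3 = -15. Stack: [-15]
LOAD_FAST_LOAD_FAST b,c → push -12,-2. Stack: [-15, -12, -2]
BINARY_OP * → -12 * -2 = 24. Stack: [-15, 24]
BINARY_OP % → -15 % 24 = 9. Stack: [9]
STORE_FAST m → m=9. Stack: []
LOAD_FAST z → push 13. Stack: [13]
RETURN_VALUE → return 13.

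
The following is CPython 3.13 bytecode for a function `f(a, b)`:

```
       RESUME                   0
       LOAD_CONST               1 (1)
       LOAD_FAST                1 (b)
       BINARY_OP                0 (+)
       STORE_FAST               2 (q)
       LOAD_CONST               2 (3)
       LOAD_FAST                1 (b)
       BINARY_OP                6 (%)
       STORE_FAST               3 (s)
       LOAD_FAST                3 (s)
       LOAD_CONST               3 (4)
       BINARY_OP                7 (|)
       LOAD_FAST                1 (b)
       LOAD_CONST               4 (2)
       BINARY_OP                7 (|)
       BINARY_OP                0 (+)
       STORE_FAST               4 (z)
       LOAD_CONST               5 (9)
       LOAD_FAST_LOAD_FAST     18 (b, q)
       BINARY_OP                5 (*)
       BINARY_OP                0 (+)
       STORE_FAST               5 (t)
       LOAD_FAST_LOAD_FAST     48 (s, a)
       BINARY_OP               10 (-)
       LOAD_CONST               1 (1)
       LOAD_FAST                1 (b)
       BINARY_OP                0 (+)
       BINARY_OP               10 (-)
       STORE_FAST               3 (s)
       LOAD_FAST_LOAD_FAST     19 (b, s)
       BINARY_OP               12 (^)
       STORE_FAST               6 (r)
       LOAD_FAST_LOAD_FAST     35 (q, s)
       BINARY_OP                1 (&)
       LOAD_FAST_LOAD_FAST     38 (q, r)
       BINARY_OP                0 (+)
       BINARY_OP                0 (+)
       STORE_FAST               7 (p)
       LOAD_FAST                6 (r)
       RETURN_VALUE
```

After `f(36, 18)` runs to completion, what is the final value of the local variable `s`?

LOAD_CONST → push 1. Stack: [1]
LOAD_FAST b → push 18. Stack: [1, 18]
BINARY_OP + → 1 + 18 = 19. Stack: [19]
STORE_FAST q → q=19. Stack: []
LOAD_CONST → push 3. Stack: [3]
LOAD_FAST b → push 18. Stack: [3, 18]
BINARY_OP % → 3 % 18 = 3. Stack: [3]
STORE_FAST s → s=3. Stack: []
LOAD_FAST s → push 3. Stack: [3]
LOAD_CONST → push 4. Stack: [3, 4]
BINARY_OP | → 3 | 4 = 7. Stack: [7]
LOAD_FAST b → push 18. Stack: [7, 18]
LOAD_CONST → push 2. Stack: [7, 18, 2]
BINARY_OP | → 18 | 2 = 18. Stack: [7, 18]
BINARY_OP + → 7 + 18 = 25. Stack: [25]
STORE_FAST z → z=25. Stack: []
LOAD_CONST → push 9. Stack: [9]
LOAD_FAST_LOAD_FAST b,q → push 18,19. Stack: [9, 18, 19]
BINARY_OP * → 18 * 19 = 342. Stack: [9, 342]
BINARY_OP + → 9 + 342 = 351. Stack: [351]
STORE_FAST t → t=351. Stack: []
LOAD_FAST_LOAD_FAST s,a → push 3,36. Stack: [3, 36]
BINARY_OP - → 3 - 36 = -33. Stack: [-33]
LOAD_CONST → push 1. Stack: [-33, 1]
LOAD_FAST b → push 18. Stack: [-33, 1, 18]
BINARY_OP + → 1 + 18 = 19. Stack: [-33, 19]
BINARY_OP - → -33 - 19 = -52. Stack: [-52]
STORE_FAST s → s=-52. Stack: []
LOAD_FAST_LOAD_FAST b,s → push 18,-52. Stack: [18, -52]
BINARY_OP ^ → 18 ^ -52 = -34. Stack: [-34]
STORE_FAST r → r=-34. Stack: []
LOAD_FAST_LOAD_FAST q,s → push 19,-52. Stack: [19, -52]
BINARY_OP & → 19 & -52 = 0. Stack: [0]
LOAD_FAST_LOAD_FAST q,r → push 19,-34. Stack: [0, 19, -34]
BINARY_OP + → 19 + -34 = -15. Stack: [0, -15]
BINARY_OP + → 0 + -15 = -15. Stack: [-15]
STORE_FAST p → p=-15. Stack: []
LOAD_FAST r → push -34. Stack: [-34]
RETURN_VALUE → return -34.

-52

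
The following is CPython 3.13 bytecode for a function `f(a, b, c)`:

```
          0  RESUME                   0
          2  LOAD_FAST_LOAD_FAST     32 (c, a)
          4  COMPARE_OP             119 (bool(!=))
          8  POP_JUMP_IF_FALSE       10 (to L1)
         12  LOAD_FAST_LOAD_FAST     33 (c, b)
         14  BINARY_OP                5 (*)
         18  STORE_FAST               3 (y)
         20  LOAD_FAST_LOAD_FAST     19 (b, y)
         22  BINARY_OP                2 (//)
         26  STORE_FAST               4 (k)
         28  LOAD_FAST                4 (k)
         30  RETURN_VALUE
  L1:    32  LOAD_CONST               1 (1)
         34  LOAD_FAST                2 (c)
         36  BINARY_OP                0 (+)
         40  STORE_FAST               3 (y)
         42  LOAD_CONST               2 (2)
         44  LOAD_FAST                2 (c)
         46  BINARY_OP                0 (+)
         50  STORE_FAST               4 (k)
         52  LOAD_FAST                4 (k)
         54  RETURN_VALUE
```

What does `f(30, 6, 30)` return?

32

LOAD_FAST_LOAD_FAST c,a → push 30,30. Stack: [30, 30]
COMPARE_OP bool(!=) → 30 vs 30 = False. Stack: [False]
POP_JUMP_IF_FALSE → pop False; jump. Stack: []
LOAD_CONST → push 1. Stack: [1]
LOAD_FAST c → push 30. Stack: [1, 30]
BINARY_OP + → 1 + 30 = 31. Stack: [31]
STORE_FAST y → y=31. Stack: []
LOAD_CONST → push 2. Stack: [2]
LOAD_FAST c → push 30. Stack: [2, 30]
BINARY_OP + → 2 + 30 = 32. Stack: [32]
STORE_FAST k → k=32. Stack: []
LOAD_FAST k → push 32. Stack: [32]
RETURN_VALUE → return 32.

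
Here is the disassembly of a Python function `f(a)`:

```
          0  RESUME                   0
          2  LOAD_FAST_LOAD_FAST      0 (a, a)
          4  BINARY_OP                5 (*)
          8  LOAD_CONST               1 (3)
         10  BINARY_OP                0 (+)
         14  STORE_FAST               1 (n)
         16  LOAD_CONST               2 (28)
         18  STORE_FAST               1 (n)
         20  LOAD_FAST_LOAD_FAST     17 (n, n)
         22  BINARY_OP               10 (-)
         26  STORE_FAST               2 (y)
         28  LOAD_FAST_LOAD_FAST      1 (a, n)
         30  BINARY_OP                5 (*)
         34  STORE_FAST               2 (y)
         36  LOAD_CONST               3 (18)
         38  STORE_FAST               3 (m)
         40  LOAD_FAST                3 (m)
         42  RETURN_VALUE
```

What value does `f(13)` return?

18

LOAD_FAST_LOAD_FAST a,a → push 13,13. Stack: [13, 13]
BINARY_OP * → 13 * 13 = 169. Stack: [169]
LOAD_CONST → push 3. Stack: [169, 3]
BINARY_OP + → 169 + 3 = 172. Stack: [172]
STORE_FAST n → n=172. Stack: []
LOAD_CONST → push 28. Stack: [28]
STORE_FAST n → n=28. Stack: []
LOAD_FAST_LOAD_FAST n,n → push 28,28. Stack: [28, 28]
BINARY_OP - → 28 - 28 = 0. Stack: [0]
STORE_FAST y → y=0. Stack: []
LOAD_FAST_LOAD_FAST a,n → push 13,28. Stack: [13, 28]
BINARY_OP * → 13 * 28 = 364. Stack: [364]
STORE_FAST y → y=364. Stack: []
LOAD_CONST → push 18. Stack: [18]
STORE_FAST m → m=18. Stack: []
LOAD_FAST m → push 18. Stack: [18]
RETURN_VALUE → return 18.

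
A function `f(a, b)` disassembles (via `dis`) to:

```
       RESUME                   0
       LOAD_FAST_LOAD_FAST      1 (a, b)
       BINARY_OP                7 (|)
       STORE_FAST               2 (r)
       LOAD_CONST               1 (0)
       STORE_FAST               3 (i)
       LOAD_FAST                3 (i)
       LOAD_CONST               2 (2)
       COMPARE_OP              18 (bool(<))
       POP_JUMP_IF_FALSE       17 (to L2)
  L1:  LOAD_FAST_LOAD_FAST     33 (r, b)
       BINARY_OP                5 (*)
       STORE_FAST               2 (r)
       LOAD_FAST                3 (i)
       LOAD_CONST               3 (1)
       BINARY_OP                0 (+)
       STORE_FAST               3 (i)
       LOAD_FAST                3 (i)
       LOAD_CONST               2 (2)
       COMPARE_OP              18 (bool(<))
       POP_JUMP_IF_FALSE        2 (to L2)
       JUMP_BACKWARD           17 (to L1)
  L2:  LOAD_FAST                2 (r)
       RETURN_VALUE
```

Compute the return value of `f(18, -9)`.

-729

LOAD_FAST_LOAD_FAST a,b → push 18,-9. Stack: [18, -9]
BINARY_OP | → 18 | -9 = -9. Stack: [-9]
STORE_FAST r → r=-9. Stack: []
LOAD_CONST → push 0. Stack: [0]
STORE_FAST i → i=0. Stack: []
LOAD_FAST i → push 0. Stack: [0]
LOAD_CONST → push 2. Stack: [0, 2]
COMPARE_OP bool(<) → 0 vs 2 = True. Stack: [True]
POP_JUMP_IF_FALSE → pop True; no jump. Stack: []
LOAD_FAST_LOAD_FAST r,b → push -9,-9. Stack: [-9, -9]
BINARY_OP * → -9 * -9 = 81. Stack: [81]
STORE_FAST r → r=81. Stack: []
LOAD_FAST i → push 0. Stack: [0]
LOAD_CONST → push 1. Stack: [0, 1]
BINARY_OP + → 0 + 1 = 1. Stack: [1]
STORE_FAST i → i=1. Stack: []
LOAD_FAST i → push 1. Stack: [1]
LOAD_CONST → push 2. Stack: [1, 2]
COMPARE_OP bool(<) → 1 vs 2 = True. Stack: [True]
POP_JUMP_IF_FALSE → pop True; no jump. Stack: []
LOAD_FAST_LOAD_FAST r,b → push 81,-9. Stack: [81, -9]
BINARY_OP * → 81 * -9 = -729. Stack: [-729]
STORE_FAST r → r=-729. Stack: []
LOAD_FAST i → push 1. Stack: [1]
LOAD_CONST → push 1. Stack: [1, 1]
BINARY_OP + → 1 + 1 = 2. Stack: [2]
STORE_FAST i → i=2. Stack: []
LOAD_FAST i → push 2. Stack: [2]
LOAD_CONST → push 2. Stack: [2, 2]
COMPARE_OP bool(<) → 2 vs 2 = False. Stack: [False]
POP_JUMP_IF_FALSE → pop False; jump. Stack: []
LOAD_FAST r → push -729. Stack: [-729]
RETURN_VALUE → return -729.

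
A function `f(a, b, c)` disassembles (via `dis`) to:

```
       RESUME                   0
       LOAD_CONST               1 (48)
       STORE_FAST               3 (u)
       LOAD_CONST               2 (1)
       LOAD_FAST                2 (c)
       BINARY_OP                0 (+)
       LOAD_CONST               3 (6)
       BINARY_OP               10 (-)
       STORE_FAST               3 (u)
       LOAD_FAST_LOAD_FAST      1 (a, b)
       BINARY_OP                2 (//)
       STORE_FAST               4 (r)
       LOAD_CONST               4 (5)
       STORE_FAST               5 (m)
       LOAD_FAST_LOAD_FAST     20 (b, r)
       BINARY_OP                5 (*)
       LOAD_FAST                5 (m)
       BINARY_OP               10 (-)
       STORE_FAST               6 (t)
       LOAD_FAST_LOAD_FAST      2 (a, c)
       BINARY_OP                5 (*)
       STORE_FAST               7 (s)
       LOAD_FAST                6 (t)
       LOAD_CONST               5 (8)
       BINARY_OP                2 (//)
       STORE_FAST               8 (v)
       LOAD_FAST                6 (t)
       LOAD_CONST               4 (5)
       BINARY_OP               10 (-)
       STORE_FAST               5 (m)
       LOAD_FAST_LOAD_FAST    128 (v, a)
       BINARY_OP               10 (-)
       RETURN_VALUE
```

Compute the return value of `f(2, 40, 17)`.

-3

LOAD_CONST → push 48. Stack: [48]
STORE_FAST u → u=48. Stack: []
LOAD_CONST → push 1. Stack: [1]
LOAD_FAST c → push 17. Stack: [1, 17]
BINARY_OP + → 1 + 17 = 18. Stack: [18]
LOAD_CONST → push 6. Stack: [18, 6]
BINARY_OP - → 18 - 6 = 12. Stack: [12]
STORE_FAST u → u=12. Stack: []
LOAD_FAST_LOAD_FAST a,b → push 2,40. Stack: [2, 40]
BINARY_OP // → 2 // 40 = 0. Stack: [0]
STORE_FAST r → r=0. Stack: []
LOAD_CONST → push 5. Stack: [5]
STORE_FAST m → m=5. Stack: []
LOAD_FAST_LOAD_FAST b,r → push 40,0. Stack: [40, 0]
BINARY_OP * → 40 * 0 = 0. Stack: [0]
LOAD_FAST m → push 5. Stack: [0, 5]
BINARY_OP - → 0 - 5 = -5. Stack: [-5]
STORE_FAST t → t=-5. Stack: []
LOAD_FAST_LOAD_FAST a,c → push 2,17. Stack: [2, 17]
BINARY_OP * → 2 * 17 = 34. Stack: [34]
STORE_FAST s → s=34. Stack: []
LOAD_FAST t → push -5. Stack: [-5]
LOAD_CONST → push 8. Stack: [-5, 8]
BINARY_OP // → -5 // 8 = -1. Stack: [-1]
STORE_FAST v → v=-1. Stack: []
LOAD_FAST t → push -5. Stack: [-5]
LOAD_CONST → push 5. Stack: [-5, 5]
BINARY_OP - → -5 - 5 = -10. Stack: [-10]
STORE_FAST m → m=-10. Stack: []
LOAD_FAST_LOAD_FAST v,a → push -1,2. Stack: [-1, 2]
BINARY_OP - → -1 - 2 = -3. Stack: [-3]
RETURN_VALUE → return -3.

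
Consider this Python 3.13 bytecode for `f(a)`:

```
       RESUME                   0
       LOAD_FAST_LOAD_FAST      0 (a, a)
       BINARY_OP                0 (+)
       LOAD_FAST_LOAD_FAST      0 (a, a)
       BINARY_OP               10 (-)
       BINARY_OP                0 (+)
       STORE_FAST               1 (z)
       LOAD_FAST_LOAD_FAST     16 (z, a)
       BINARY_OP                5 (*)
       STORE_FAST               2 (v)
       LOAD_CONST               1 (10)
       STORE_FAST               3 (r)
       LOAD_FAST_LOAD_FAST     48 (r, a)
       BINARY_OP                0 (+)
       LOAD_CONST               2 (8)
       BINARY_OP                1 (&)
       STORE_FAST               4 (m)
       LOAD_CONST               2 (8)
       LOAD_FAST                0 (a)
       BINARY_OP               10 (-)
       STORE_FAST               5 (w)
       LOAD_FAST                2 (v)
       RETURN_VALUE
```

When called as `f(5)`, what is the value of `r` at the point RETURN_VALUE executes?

LOAD_FAST_LOAD_FAST a,a → push 5,5. Stack: [5, 5]
BINARY_OP + → 5 + 5 = 10. Stack: [10]
LOAD_FAST_LOAD_FAST a,a → push 5,5. Stack: [10, 5, 5]
BINARY_OP - → 5 - 5 = 0. Stack: [10, 0]
BINARY_OP + → 10 + 0 = 10. Stack: [10]
STORE_FAST z → z=10. Stack: []
LOAD_FAST_LOAD_FAST z,a → push 10,5. Stack: [10, 5]
BINARY_OP * → 10 * 5 = 50. Stack: [50]
STORE_FAST v → v=50. Stack: []
LOAD_CONST → push 10. Stack: [10]
STORE_FAST r → r=10. Stack: []
LOAD_FAST_LOAD_FAST r,a → push 10,5. Stack: [10, 5]
BINARY_OP + → 10 + 5 = 15. Stack: [15]
LOAD_CONST → push 8. Stack: [15, 8]
BINARY_OP & → 15 & 8 = 8. Stack: [8]
STORE_FAST m → m=8. Stack: []
LOAD_CONST → push 8. Stack: [8]
LOAD_FAST a → push 5. Stack: [8, 5]
BINARY_OP - → 8 - 5 = 3. Stack: [3]
STORE_FAST w → w=3. Stack: []
LOAD_FAST v → push 50. Stack: [50]
RETURN_VALUE → return 50.

10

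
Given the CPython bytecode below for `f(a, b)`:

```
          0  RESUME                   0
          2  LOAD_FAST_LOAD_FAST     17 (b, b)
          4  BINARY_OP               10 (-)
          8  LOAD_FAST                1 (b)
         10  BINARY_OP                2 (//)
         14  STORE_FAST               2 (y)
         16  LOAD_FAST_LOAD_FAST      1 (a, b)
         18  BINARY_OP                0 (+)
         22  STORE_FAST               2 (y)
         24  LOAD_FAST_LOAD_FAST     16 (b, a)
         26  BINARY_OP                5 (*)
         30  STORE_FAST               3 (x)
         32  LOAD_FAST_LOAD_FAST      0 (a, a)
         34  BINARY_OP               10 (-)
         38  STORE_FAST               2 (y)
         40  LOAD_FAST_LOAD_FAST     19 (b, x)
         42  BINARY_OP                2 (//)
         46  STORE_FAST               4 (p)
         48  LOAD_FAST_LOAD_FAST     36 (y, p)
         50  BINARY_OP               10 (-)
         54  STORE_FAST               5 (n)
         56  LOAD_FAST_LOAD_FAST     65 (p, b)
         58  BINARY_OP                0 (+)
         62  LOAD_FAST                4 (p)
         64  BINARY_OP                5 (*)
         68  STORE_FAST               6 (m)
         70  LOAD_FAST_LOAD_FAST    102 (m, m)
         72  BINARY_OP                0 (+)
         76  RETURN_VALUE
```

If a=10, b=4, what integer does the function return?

0

LOAD_FAST_LOAD_FAST b,b → push 4,4. Stack: [4, 4]
BINARY_OP - → 4 - 4 = 0. Stack: [0]
LOAD_FAST b → push 4. Stack: [0, 4]
BINARY_OP // → 0 // 4 = 0. Stack: [0]
STORE_FAST y → y=0. Stack: []
LOAD_FAST_LOAD_FAST a,b → push 10,4. Stack: [10, 4]
BINARY_OP + → 10 + 4 = 14. Stack: [14]
STORE_FAST y → y=14. Stack: []
LOAD_FAST_LOAD_FAST b,a → push 4,10. Stack: [4, 10]
BINARY_OP * → 4 * 10 = 40. Stack: [40]
STORE_FAST x → x=40. Stack: []
LOAD_FAST_LOAD_FAST a,a → push 10,10. Stack: [10, 10]
BINARY_OP - → 10 - 10 = 0. Stack: [0]
STORE_FAST y → y=0. Stack: []
LOAD_FAST_LOAD_FAST b,x → push 4,40. Stack: [4, 40]
BINARY_OP // → 4 // 40 = 0. Stack: [0]
STORE_FAST p → p=0. Stack: []
LOAD_FAST_LOAD_FAST y,p → push 0,0. Stack: [0, 0]
BINARY_OP - → 0 - 0 = 0. Stack: [0]
STORE_FAST n → n=0. Stack: []
LOAD_FAST_LOAD_FAST p,b → push 0,4. Stack: [0, 4]
BINARY_OP + → 0 + 4 = 4. Stack: [4]
LOAD_FAST p → push 0. Stack: [4, 0]
BINARY_OP * → 4 * 0 = 0. Stack: [0]
STORE_FAST m → m=0. Stack: []
LOAD_FAST_LOAD_FAST m,m → push 0,0. Stack: [0, 0]
BINARY_OP + → 0 + 0 = 0. Stack: [0]
RETURN_VALUE → return 0.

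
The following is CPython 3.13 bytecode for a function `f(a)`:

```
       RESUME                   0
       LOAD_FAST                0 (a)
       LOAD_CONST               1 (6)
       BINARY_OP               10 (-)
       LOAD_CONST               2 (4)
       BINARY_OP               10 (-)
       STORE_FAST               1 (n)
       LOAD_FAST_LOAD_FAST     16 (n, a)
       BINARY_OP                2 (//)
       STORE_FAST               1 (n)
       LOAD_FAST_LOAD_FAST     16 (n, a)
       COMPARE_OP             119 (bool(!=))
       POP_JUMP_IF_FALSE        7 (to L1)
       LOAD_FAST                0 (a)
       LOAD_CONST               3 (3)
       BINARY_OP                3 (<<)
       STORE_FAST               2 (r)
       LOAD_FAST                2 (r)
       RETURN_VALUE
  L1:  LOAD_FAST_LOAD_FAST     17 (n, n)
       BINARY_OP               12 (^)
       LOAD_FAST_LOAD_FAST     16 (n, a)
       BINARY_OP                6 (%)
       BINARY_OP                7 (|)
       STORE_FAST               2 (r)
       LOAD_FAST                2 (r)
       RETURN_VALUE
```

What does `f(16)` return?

128

LOAD_FAST a → push 16. Stack: [16]
LOAD_CONST → push 6. Stack: [16, 6]
BINARY_OP - → 16 - 6 = 10. Stack: [10]
LOAD_CONST → push 4. Stack: [10, 4]
BINARY_OP - → 10 - 4 = 6. Stack: [6]
STORE_FAST n → n=6. Stack: []
LOAD_FAST_LOAD_FAST n,a → push 6,16. Stack: [6, 16]
BINARY_OP // → 6 // 16 = 0. Stack: [0]
STORE_FAST n → n=0. Stack: []
LOAD_FAST_LOAD_FAST n,a → push 0,16. Stack: [0, 16]
COMPARE_OP bool(!=) → 0 vs 16 = True. Stack: [True]
POP_JUMP_IF_FALSE → pop True; no jump. Stack: []
LOAD_FAST a → push 16. Stack: [16]
LOAD_CONST → push 3. Stack: [16, 3]
BINARY_OP << → 16 << 3 = 128. Stack: [128]
STORE_FAST r → r=128. Stack: []
LOAD_FAST r → push 128. Stack: [128]
RETURN_VALUE → return 128.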